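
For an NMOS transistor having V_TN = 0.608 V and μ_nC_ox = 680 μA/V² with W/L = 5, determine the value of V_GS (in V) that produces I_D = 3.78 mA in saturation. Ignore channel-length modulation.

V_GS = 2.10 V

k_n = μ_nC_ox · (W/L) = 3.4 mA/V².
In saturation I_D = ½ k_n (V_GS − V_TN)², so V_GS − V_TN = √(2 I_D / k_n) = √(2 × 3.78 / 3.4) = 1.49 V.
V_GS = 0.608 + 1.49 = 2.1 V.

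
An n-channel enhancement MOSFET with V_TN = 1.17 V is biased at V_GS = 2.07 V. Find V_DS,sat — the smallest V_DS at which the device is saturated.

V_DS,sat = 0.900 V

The boundary between triode and saturation is V_DS = V_GS − V_TN = V_ov.
V_ov = 2.07 − 1.17 = 0.9 V.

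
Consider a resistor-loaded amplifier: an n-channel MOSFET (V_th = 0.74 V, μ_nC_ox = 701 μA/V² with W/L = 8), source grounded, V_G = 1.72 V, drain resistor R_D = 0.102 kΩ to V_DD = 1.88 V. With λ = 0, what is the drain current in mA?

I_D = 2.69 mA

V_GS = V_G = 1.72 V, so V_ov = 1.72 − 0.74 = 0.98 V.
k_n = μ_nC_ox · (W/L) = 5.608 mA/V².
Assume saturation: I_D = ½ k_n V_ov² = 0.5 × 5.608 × 0.98² = 2.69 mA, giving V_DS = V_DD − I_D R_D = 1.88 − 2.69 × 0.102 = 1.61 V.
V_DS = 1.61 V ≥ V_ov = 0.98 V, confirming saturation.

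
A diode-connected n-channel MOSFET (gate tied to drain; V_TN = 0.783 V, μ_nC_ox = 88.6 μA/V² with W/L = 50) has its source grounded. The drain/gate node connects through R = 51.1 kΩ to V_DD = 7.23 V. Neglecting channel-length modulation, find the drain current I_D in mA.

I_D = 0.122 mA

With gate tied to drain, V_GS = V_DS ≥ V_GS − V_TN, so the device is in saturation.
k_n = μ_nC_ox · (W/L) = 4.43 mA/V².
KCL at the drain: ½ k_n (V_GS − V_TN)² = (V_DD − V_GS)/R.
Let x = V_GS − 0.783. Then 113 x² + x − 6.447 = 0, giving x = 0.234 V (positive root), so V_GS = 1.02 V.
I_D = (V_DD − V_GS)/R = (7.23 − 1.02) / 51.1 = 0.122 mA.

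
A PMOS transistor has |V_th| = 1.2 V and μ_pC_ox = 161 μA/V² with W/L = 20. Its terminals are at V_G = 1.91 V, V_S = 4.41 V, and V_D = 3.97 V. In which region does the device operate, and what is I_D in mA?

Triode; I_D = 1.53 mA

V_SG = V_S − V_G = 4.41 − 1.91 = 2.5 V; V_SD = V_S − V_D = 4.41 − 3.97 = 0.44 V.
k_p = μ_pC_ox · (W/L) = 3.22 mA/V².
V_ov = V_SG − |V_th| = 2.5 − 1.2 = 1.3 V.
Since V_SD = 0.44 V < V_ov = 1.3 V, the device is in the triode region.
I_D = k_p [V_ov · V_SD − ½ V_SD²] = 3.22 × [1.3 × 0.44 − 0.5 × 0.44²] = 1.53 mA.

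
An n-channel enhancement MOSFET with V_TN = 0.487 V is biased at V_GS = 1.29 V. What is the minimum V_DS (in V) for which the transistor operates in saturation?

V_DS,sat = 0.803 V

The boundary between triode and saturation is V_DS = V_GS − V_TN = V_ov.
V_ov = 1.29 − 0.487 = 0.803 V.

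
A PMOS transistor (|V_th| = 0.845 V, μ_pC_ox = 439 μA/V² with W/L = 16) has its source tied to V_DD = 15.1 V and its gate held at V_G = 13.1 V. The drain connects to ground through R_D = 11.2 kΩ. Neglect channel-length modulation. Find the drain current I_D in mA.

I_D = 1.33 mA

V_SG = V_DD − V_G = 15.1 − 13.1 = 2 V, so V_ov = 2 − 0.845 = 1.16 V.
k_p = μ_pC_ox · (W/L) = 7.024 mA/V².
Assume saturation: I_D = ½ k_p V_ov² = 0.5 × 7.024 × 1.16² = 4.69 mA, giving V_SD = V_DD − I_D R_D = 15.1 − 4.69 × 11.2 = -37.4 V.
But -37.4 V < V_ov = 1.16 V, so the device is actually in triode.
In triode I_D = k_p[V_ov V_SD − ½ V_SD²] and I_D = (V_DD − V_SD)/R_D. Equating: 39.3 V_SD² − 91.86 V_SD + 15.1 = 0, giving V_SD = 0.178 V (the root below V_ov).
I_D = (15.1 − 0.178) / 11.2 = 1.33 mA.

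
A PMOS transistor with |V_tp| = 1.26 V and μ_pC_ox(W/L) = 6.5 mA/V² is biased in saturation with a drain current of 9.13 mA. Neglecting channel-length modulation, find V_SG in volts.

V_SG = 2.94 V

In saturation I_D = ½ k_p (V_SG − |V_tp|)², so V_SG − |V_tp| = √(2 I_D / k_p) = √(2 × 9.13 / 6.5) = 1.68 V.
V_SG = 1.26 + 1.68 = 2.94 V.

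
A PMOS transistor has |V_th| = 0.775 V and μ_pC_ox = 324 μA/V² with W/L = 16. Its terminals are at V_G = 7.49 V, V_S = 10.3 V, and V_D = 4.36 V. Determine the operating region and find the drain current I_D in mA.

Saturation; I_D = 10.7 mA

V_SG = V_S − V_G = 10.3 − 7.49 = 2.81 V; V_SD = V_S − V_D = 10.3 − 4.36 = 5.94 V.
k_p = μ_pC_ox · (W/L) = 5.184 mA/V².
V_ov = V_SG − |V_th| = 2.81 − 0.775 = 2.04 V.
Since V_SD = 5.94 V ≥ V_ov = 2.04 V, the device is in saturation.
I_D = ½ k_p V_ov² = 0.5 × 5.184 × 2.04² = 10.7 mA.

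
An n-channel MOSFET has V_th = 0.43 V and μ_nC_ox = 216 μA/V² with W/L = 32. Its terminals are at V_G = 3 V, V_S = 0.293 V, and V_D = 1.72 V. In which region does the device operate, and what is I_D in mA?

V_GS = V_G − V_S = 3 − 0.293 = 2.71 V; V_DS = V_D − V_S = 1.72 − 0.293 = 1.43 V.
k_n = μ_nC_ox · (W/L) = 6.912 mA/V².
V_ov = V_GS − V_th = 2.71 − 0.43 = 2.28 V.
Since V_DS = 1.43 V < V_ov = 2.28 V, the device is in the triode region.
I_D = k_n [V_ov · V_DS − ½ V_DS²] = 6.912 × [2.28 × 1.43 − 0.5 × 1.43²] = 15.4 mA.

Triode; I_D = 15.4 mA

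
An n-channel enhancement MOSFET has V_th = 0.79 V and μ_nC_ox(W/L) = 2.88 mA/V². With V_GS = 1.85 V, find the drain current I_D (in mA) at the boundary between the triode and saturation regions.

I_D = 1.62 mA

At the boundary V_DS = V_ov = V_GS − V_th = 1.85 − 0.79 = 1.06 V.
I_D = ½ k_n V_ov² = 0.5 × 2.88 × 1.06² = 1.62 mA.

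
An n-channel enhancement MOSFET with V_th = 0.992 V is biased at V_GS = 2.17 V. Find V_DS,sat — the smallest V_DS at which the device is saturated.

The boundary between triode and saturation is V_DS = V_GS − V_th = V_ov.
V_ov = 2.17 − 0.992 = 1.18 V.

V_DS,sat = 1.18 V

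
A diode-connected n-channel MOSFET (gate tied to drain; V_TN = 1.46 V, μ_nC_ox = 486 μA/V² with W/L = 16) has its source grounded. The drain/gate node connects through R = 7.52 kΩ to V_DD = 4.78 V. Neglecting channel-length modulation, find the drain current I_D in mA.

With gate tied to drain, V_GS = V_DS ≥ V_GS − V_TN, so the device is in saturation.
k_n = μ_nC_ox · (W/L) = 7.776 mA/V².
KCL at the drain: ½ k_n (V_GS − V_TN)² = (V_DD − V_GS)/R.
Let x = V_GS − 1.46. Then 29.2 x² + x − 3.32 = 0, giving x = 0.32 V (positive root), so V_GS = 1.78 V.
I_D = (V_DD − V_GS)/R = (4.78 − 1.78) / 7.52 = 0.399 mA.

I_D = 0.399 mA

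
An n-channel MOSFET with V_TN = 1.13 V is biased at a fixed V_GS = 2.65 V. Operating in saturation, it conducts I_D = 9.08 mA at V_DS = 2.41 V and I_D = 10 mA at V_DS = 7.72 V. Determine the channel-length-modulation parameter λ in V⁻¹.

With V_GS fixed, I_D ∝ (1 + λ V_DS) in saturation, so I_D2/I_D1 = (1 + λ V_DS2)/(1 + λ V_DS1).
10/9.08 = 1.101 = (1 + 7.72 λ)/(1 + 2.41 λ).
Solving: λ (I_D1 V_DS2 − I_D2 V_DS1) = I_D2 − I_D1, so λ = (10 − 9.08) / (9.08 × 7.72 − 10 × 2.41) = 0.92 / 46 = 0.02 V⁻¹.

λ = 0.0200 V⁻¹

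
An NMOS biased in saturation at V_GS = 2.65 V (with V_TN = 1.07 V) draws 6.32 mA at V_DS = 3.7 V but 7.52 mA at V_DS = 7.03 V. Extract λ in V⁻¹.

λ = 0.0723 V⁻¹

With V_GS fixed, I_D ∝ (1 + λ V_DS) in saturation, so I_D2/I_D1 = (1 + λ V_DS2)/(1 + λ V_DS1).
7.52/6.32 = 1.19 = (1 + 7.03 λ)/(1 + 3.7 λ).
Solving: λ (I_D1 V_DS2 − I_D2 V_DS1) = I_D2 − I_D1, so λ = (7.52 − 6.32) / (6.32 × 7.03 − 7.52 × 3.7) = 1.2 / 16.6 = 0.0723 V⁻¹.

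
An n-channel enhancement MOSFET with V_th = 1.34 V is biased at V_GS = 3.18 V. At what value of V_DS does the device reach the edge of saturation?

The boundary between triode and saturation is V_DS = V_GS − V_th = V_ov.
V_ov = 3.18 − 1.34 = 1.84 V.

V_DS,sat = 1.84 V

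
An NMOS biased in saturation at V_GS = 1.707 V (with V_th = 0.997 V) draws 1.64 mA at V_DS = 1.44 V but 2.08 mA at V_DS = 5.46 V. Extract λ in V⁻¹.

λ = 0.0738 V⁻¹

With V_GS fixed, I_D ∝ (1 + λ V_DS) in saturation, so I_D2/I_D1 = (1 + λ V_DS2)/(1 + λ V_DS1).
2.08/1.64 = 1.268 = (1 + 5.46 λ)/(1 + 1.44 λ).
Solving: λ (I_D1 V_DS2 − I_D2 V_DS1) = I_D2 − I_D1, so λ = (2.08 − 1.64) / (1.64 × 5.46 − 2.08 × 1.44) = 0.44 / 5.96 = 0.0738 V⁻¹.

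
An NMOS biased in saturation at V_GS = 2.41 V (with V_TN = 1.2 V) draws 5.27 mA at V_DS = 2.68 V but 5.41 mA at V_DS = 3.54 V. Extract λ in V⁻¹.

With V_GS fixed, I_D ∝ (1 + λ V_DS) in saturation, so I_D2/I_D1 = (1 + λ V_DS2)/(1 + λ V_DS1).
5.41/5.27 = 1.027 = (1 + 3.54 λ)/(1 + 2.68 λ).
Solving: λ (I_D1 V_DS2 − I_D2 V_DS1) = I_D2 − I_D1, so λ = (5.41 − 5.27) / (5.27 × 3.54 − 5.41 × 2.68) = 0.14 / 4.16 = 0.0337 V⁻¹.

λ = 0.0337 V⁻¹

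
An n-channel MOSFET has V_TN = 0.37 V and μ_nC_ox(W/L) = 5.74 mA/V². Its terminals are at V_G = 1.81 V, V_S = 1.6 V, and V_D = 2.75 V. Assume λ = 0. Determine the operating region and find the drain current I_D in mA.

V_GS = V_G − V_S = 1.81 − 1.6 = 0.21 V; V_DS = V_D − V_S = 2.75 − 1.6 = 1.15 V.
V_GS = 0.21 V < V_TN = 0.37 V, so the transistor is in cutoff.

Cutoff; I_D = 0 mA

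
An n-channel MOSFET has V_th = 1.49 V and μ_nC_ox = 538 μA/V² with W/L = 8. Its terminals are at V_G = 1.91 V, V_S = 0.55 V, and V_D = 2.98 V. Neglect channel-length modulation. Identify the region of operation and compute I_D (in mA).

V_GS = V_G − V_S = 1.91 − 0.55 = 1.36 V; V_DS = V_D − V_S = 2.98 − 0.55 = 2.43 V.
V_GS = 1.36 V < V_th = 1.49 V, so the transistor is in cutoff.

Cutoff; I_D = 0 mA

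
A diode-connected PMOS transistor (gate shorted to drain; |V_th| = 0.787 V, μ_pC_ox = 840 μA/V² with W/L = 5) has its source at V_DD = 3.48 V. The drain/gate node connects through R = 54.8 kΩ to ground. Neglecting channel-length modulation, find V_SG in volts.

With gate tied to drain, V_SG = V_SD ≥ V_SG − |V_th|, so the device is in saturation.
k_p = μ_pC_ox · (W/L) = 4.2 mA/V².
KCL at the drain: ½ k_p (V_SG − |V_th|)² = (V_DD − V_SG)/R.
Let x = V_SG − 0.787. Then 115 x² + x − 2.693 = 0, giving x = 0.149 V (positive root), so V_SG = 0.936 V.
I_D = (V_DD − V_SG)/R = (3.48 − 0.936) / 54.8 = 0.0464 mA.

V_SG = 0.936 V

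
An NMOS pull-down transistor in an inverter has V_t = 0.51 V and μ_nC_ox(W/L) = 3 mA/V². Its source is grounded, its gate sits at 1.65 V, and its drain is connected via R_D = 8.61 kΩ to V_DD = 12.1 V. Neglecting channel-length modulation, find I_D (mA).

V_GS = V_G = 1.65 V, so V_ov = 1.65 − 0.51 = 1.14 V.
Assume saturation: I_D = ½ k_n V_ov² = 0.5 × 3 × 1.14² = 1.95 mA, giving V_DS = V_DD − I_D R_D = 12.1 − 1.95 × 8.61 = -4.68 V.
But -4.68 V < V_ov = 1.14 V, so the device is actually in triode.
In triode I_D = k_n[V_ov V_DS − ½ V_DS²] and I_D = (V_DD − V_DS)/R_D. Equating: 12.9 V_DS² − 30.45 V_DS + 12.1 = 0, giving V_DS = 0.506 V (the root below V_ov).
I_D = (12.1 − 0.506) / 8.61 = 1.35 mA.

I_D = 1.35 mA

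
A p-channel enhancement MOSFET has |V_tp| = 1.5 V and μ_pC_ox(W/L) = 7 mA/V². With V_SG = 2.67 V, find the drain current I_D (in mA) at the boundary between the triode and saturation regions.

I_D = 4.79 mA

At the boundary V_SD = V_ov = V_SG − |V_tp| = 2.67 − 1.5 = 1.17 V.
I_D = ½ k_p V_ov² = 0.5 × 7 × 1.17² = 4.79 mA.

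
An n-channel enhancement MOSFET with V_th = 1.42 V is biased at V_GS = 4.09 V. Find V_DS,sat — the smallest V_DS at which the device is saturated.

V_DS,sat = 2.67 V

The boundary between triode and saturation is V_DS = V_GS − V_th = V_ov.
V_ov = 4.09 − 1.42 = 2.67 V.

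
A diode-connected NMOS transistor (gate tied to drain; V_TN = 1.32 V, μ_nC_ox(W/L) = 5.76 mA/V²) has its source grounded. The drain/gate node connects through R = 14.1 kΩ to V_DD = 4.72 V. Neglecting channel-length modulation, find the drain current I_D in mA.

I_D = 0.221 mA

With gate tied to drain, V_GS = V_DS ≥ V_GS − V_TN, so the device is in saturation.
KCL at the drain: ½ k_n (V_GS − V_TN)² = (V_DD − V_GS)/R.
Let x = V_GS − 1.32. Then 40.6 x² + x − 3.4 = 0, giving x = 0.277 V (positive root), so V_GS = 1.6 V.
I_D = (V_DD − V_GS)/R = (4.72 − 1.6) / 14.1 = 0.221 mA.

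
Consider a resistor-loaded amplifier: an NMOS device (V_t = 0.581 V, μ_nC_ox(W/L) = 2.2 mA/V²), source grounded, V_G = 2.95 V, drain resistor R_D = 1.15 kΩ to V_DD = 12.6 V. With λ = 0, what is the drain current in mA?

V_GS = V_G = 2.95 V, so V_ov = 2.95 − 0.581 = 2.37 V.
Assume saturation: I_D = ½ k_n V_ov² = 0.5 × 2.2 × 2.37² = 6.17 mA, giving V_DS = V_DD − I_D R_D = 12.6 − 6.17 × 1.15 = 5.5 V.
V_DS = 5.5 V ≥ V_ov = 2.37 V, confirming saturation.

I_D = 6.17 mA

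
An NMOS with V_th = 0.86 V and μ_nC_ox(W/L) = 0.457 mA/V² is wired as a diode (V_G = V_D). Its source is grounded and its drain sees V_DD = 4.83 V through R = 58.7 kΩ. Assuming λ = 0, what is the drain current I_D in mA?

With gate tied to drain, V_GS = V_DS ≥ V_GS − V_th, so the device is in saturation.
KCL at the drain: ½ k_n (V_GS − V_th)² = (V_DD − V_GS)/R.
Let x = V_GS − 0.86. Then 13.4 x² + x − 3.97 = 0, giving x = 0.508 V (positive root), so V_GS = 1.37 V.
I_D = (V_DD − V_GS)/R = (4.83 − 1.37) / 58.7 = 0.059 mA.

I_D = 0.0590 mA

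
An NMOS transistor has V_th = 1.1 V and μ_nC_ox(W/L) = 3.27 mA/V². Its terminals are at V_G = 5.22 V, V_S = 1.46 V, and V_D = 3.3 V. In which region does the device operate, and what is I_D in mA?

Triode; I_D = 10.5 mA

V_GS = V_G − V_S = 5.22 − 1.46 = 3.76 V; V_DS = V_D − V_S = 3.3 − 1.46 = 1.84 V.
V_ov = V_GS − V_th = 3.76 − 1.1 = 2.66 V.
Since V_DS = 1.84 V < V_ov = 2.66 V, the device is in the triode region.
I_D = k_n [V_ov · V_DS − ½ V_DS²] = 3.27 × [2.66 × 1.84 − 0.5 × 1.84²] = 10.5 mA.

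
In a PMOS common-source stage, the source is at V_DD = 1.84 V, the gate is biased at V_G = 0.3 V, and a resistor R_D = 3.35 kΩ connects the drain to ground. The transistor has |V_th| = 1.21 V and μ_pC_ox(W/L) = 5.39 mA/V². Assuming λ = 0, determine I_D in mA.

V_SG = V_DD − V_G = 1.84 − 0.3 = 1.54 V, so V_ov = 1.54 − 1.21 = 0.33 V.
Assume saturation: I_D = ½ k_p V_ov² = 0.5 × 5.39 × 0.33² = 0.293 mA, giving V_SD = V_DD − I_D R_D = 1.84 − 0.293 × 3.35 = 0.857 V.
V_SD = 0.857 V ≥ V_ov = 0.33 V, confirming saturation.

I_D = 0.293 mA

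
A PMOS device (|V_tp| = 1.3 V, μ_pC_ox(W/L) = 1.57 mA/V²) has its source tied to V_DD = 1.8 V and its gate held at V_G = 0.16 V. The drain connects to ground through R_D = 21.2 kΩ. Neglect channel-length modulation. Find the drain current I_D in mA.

I_D = 0.0755 mA

V_SG = V_DD − V_G = 1.8 − 0.16 = 1.64 V, so V_ov = 1.64 − 1.3 = 0.34 V.
Assume saturation: I_D = ½ k_p V_ov² = 0.5 × 1.57 × 0.34² = 0.0907 mA, giving V_SD = V_DD − I_D R_D = 1.8 − 0.0907 × 21.2 = -0.124 V.
But -0.124 V < V_ov = 0.34 V, so the device is actually in triode.
In triode I_D = k_p[V_ov V_SD − ½ V_SD²] and I_D = (V_DD − V_SD)/R_D. Equating: 16.6 V_SD² − 12.32 V_SD + 1.8 = 0, giving V_SD = 0.2 V (the root below V_ov).
I_D = (1.8 − 0.2) / 21.2 = 0.0755 mA.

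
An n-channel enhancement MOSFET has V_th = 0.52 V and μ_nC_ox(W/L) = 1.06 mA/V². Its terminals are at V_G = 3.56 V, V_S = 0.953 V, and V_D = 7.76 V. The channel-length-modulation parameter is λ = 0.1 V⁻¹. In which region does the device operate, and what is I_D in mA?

Saturation; I_D = 3.88 mA

V_GS = V_G − V_S = 3.56 − 0.953 = 2.61 V; V_DS = V_D − V_S = 7.76 − 0.953 = 6.81 V.
V_ov = V_GS − V_th = 2.61 − 0.52 = 2.09 V.
Since V_DS = 6.81 V ≥ V_ov = 2.09 V, the device is in saturation.
I_D = ½ k_n V_ov² (1 + λ V_DS) = 0.5 × 1.06 × 2.09² × (1 + 0.1 × 6.81) = 3.88 mA.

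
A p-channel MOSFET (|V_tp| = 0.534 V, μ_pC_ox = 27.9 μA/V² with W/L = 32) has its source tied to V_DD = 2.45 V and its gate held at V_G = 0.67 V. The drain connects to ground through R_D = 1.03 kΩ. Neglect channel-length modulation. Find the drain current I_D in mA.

V_SG = V_DD − V_G = 2.45 − 0.67 = 1.78 V, so V_ov = 1.78 − 0.534 = 1.25 V.
k_p = μ_pC_ox · (W/L) = 0.8928 mA/V².
Assume saturation: I_D = ½ k_p V_ov² = 0.5 × 0.8928 × 1.25² = 0.693 mA, giving V_SD = V_DD − I_D R_D = 2.45 − 0.693 × 1.03 = 1.74 V.
V_SD = 1.74 V ≥ V_ov = 1.25 V, confirming saturation.

I_D = 0.693 mA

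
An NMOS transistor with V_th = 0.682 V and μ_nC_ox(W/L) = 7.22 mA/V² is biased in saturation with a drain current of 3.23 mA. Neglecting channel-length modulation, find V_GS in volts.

V_GS = 1.63 V

In saturation I_D = ½ k_n (V_GS − V_th)², so V_GS − V_th = √(2 I_D / k_n) = √(2 × 3.23 / 7.22) = 0.946 V.
V_GS = 0.682 + 0.946 = 1.63 V.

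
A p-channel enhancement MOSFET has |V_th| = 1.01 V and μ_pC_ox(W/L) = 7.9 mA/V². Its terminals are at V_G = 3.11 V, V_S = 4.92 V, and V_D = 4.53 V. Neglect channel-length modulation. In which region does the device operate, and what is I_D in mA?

Triode; I_D = 1.86 mA

V_SG = V_S − V_G = 4.92 − 3.11 = 1.81 V; V_SD = V_S − V_D = 4.92 − 4.53 = 0.39 V.
V_ov = V_SG − |V_th| = 1.81 − 1.01 = 0.8 V.
Since V_SD = 0.39 V < V_ov = 0.8 V, the device is in the triode region.
I_D = k_p [V_ov · V_SD − ½ V_SD²] = 7.9 × [0.8 × 0.39 − 0.5 × 0.39²] = 1.86 mA.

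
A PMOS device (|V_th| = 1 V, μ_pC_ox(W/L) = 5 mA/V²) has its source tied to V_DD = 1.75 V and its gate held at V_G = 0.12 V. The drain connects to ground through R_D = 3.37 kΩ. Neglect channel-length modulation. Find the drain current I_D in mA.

I_D = 0.468 mA

V_SG = V_DD − V_G = 1.75 − 0.12 = 1.63 V, so V_ov = 1.63 − 1 = 0.63 V.
Assume saturation: I_D = ½ k_p V_ov² = 0.5 × 5 × 0.63² = 0.992 mA, giving V_SD = V_DD − I_D R_D = 1.75 − 0.992 × 3.37 = -1.59 V.
But -1.59 V < V_ov = 0.63 V, so the device is actually in triode.
In triode I_D = k_p[V_ov V_SD − ½ V_SD²] and I_D = (V_DD − V_SD)/R_D. Equating: 8.43 V_SD² − 11.62 V_SD + 1.75 = 0, giving V_SD = 0.172 V (the root below V_ov).
I_D = (1.75 − 0.172) / 3.37 = 0.468 mA.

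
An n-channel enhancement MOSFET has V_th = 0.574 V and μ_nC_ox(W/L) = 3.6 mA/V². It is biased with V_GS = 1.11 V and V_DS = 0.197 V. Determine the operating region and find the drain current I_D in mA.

Triode; I_D = 0.310 mA

V_ov = V_GS − V_th = 1.11 − 0.574 = 0.536 V.
Since V_DS = 0.197 V < V_ov = 0.536 V, the device is in the triode region.
I_D = k_n [V_ov · V_DS − ½ V_DS²] = 3.6 × [0.536 × 0.197 − 0.5 × 0.197²] = 0.31 mA.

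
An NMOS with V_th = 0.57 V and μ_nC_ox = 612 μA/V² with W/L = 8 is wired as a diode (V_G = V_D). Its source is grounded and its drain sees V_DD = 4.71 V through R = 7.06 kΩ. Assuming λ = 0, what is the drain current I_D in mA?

I_D = 0.521 mA

With gate tied to drain, V_GS = V_DS ≥ V_GS − V_th, so the device is in saturation.
k_n = μ_nC_ox · (W/L) = 4.896 mA/V².
KCL at the drain: ½ k_n (V_GS − V_th)² = (V_DD − V_GS)/R.
Let x = V_GS − 0.57. Then 17.3 x² + x − 4.14 = 0, giving x = 0.461 V (positive root), so V_GS = 1.03 V.
I_D = (V_DD − V_GS)/R = (4.71 − 1.03) / 7.06 = 0.521 mA.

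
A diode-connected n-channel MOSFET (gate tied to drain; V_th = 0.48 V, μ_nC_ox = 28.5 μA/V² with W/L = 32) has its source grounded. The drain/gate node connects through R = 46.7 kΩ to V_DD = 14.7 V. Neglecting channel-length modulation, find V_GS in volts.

V_GS = 1.27 V

With gate tied to drain, V_GS = V_DS ≥ V_GS − V_th, so the device is in saturation.
k_n = μ_nC_ox · (W/L) = 0.912 mA/V².
KCL at the drain: ½ k_n (V_GS − V_th)² = (V_DD − V_GS)/R.
Let x = V_GS − 0.48. Then 21.3 x² + x − 14.22 = 0, giving x = 0.794 V (positive root), so V_GS = 1.27 V.
I_D = (V_DD − V_GS)/R = (14.7 − 1.27) / 46.7 = 0.287 mA.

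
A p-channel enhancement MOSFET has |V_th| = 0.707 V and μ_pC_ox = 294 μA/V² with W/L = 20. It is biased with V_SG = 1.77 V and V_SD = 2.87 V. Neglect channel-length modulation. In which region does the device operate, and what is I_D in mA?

Saturation; I_D = 3.32 mA

k_p = μ_pC_ox · (W/L) = 5.88 mA/V².
V_ov = V_SG − |V_th| = 1.77 − 0.707 = 1.06 V.
Since V_SD = 2.87 V ≥ V_ov = 1.06 V, the device is in saturation.
I_D = ½ k_p V_ov² = 0.5 × 5.88 × 1.06² = 3.32 mA.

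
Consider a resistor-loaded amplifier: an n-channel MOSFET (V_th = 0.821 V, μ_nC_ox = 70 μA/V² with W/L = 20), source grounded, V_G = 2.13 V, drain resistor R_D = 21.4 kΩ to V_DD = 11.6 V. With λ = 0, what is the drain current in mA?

I_D = 0.527 mA

V_GS = V_G = 2.13 V, so V_ov = 2.13 − 0.821 = 1.31 V.
k_n = μ_nC_ox · (W/L) = 1.4 mA/V².
Assume saturation: I_D = ½ k_n V_ov² = 0.5 × 1.4 × 1.31² = 1.2 mA, giving V_DS = V_DD − I_D R_D = 11.6 − 1.2 × 21.4 = -14.1 V.
But -14.1 V < V_ov = 1.31 V, so the device is actually in triode.
In triode I_D = k_n[V_ov V_DS − ½ V_DS²] and I_D = (V_DD − V_DS)/R_D. Equating: 15 V_DS² − 40.22 V_DS + 11.6 = 0, giving V_DS = 0.329 V (the root below V_ov).
I_D = (11.6 − 0.329) / 21.4 = 0.527 mA.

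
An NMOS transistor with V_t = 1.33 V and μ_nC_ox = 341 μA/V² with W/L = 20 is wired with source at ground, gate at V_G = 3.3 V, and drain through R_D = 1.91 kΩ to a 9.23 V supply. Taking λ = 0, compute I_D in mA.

I_D = 4.63 mA

V_GS = V_G = 3.3 V, so V_ov = 3.3 − 1.33 = 1.97 V.
k_n = μ_nC_ox · (W/L) = 6.82 mA/V².
Assume saturation: I_D = ½ k_n V_ov² = 0.5 × 6.82 × 1.97² = 13.2 mA, giving V_DS = V_DD − I_D R_D = 9.23 − 13.2 × 1.91 = -16 V.
But -16 V < V_ov = 1.97 V, so the device is actually in triode.
In triode I_D = k_n[V_ov V_DS − ½ V_DS²] and I_D = (V_DD − V_DS)/R_D. Equating: 6.51 V_DS² − 26.66 V_DS + 9.23 = 0, giving V_DS = 0.382 V (the root below V_ov).
I_D = (9.23 − 0.382) / 1.91 = 4.63 mA.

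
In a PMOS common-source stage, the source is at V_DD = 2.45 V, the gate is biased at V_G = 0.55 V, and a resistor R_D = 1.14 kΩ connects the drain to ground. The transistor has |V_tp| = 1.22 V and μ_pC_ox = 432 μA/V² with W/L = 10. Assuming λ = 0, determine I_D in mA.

I_D = 0.999 mA

V_SG = V_DD − V_G = 2.45 − 0.55 = 1.9 V, so V_ov = 1.9 − 1.22 = 0.68 V.
k_p = μ_pC_ox · (W/L) = 4.32 mA/V².
Assume saturation: I_D = ½ k_p V_ov² = 0.5 × 4.32 × 0.68² = 0.999 mA, giving V_SD = V_DD − I_D R_D = 2.45 − 0.999 × 1.14 = 1.31 V.
V_SD = 1.31 V ≥ V_ov = 0.68 V, confirming saturation.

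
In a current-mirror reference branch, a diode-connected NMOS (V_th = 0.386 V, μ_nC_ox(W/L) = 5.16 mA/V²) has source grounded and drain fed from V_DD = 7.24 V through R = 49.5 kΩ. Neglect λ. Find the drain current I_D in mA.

I_D = 0.134 mA

With gate tied to drain, V_GS = V_DS ≥ V_GS − V_th, so the device is in saturation.
KCL at the drain: ½ k_n (V_GS − V_th)² = (V_DD − V_GS)/R.
Let x = V_GS − 0.386. Then 128 x² + x − 6.854 = 0, giving x = 0.228 V (positive root), so V_GS = 0.614 V.
I_D = (V_DD − V_GS)/R = (7.24 − 0.614) / 49.5 = 0.134 mA.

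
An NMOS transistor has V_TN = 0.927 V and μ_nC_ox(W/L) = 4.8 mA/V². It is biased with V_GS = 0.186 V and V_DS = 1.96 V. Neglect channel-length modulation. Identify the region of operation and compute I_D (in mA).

Cutoff; I_D = 0 mA

V_GS = 0.186 V < V_TN = 0.927 V, so the transistor is in cutoff.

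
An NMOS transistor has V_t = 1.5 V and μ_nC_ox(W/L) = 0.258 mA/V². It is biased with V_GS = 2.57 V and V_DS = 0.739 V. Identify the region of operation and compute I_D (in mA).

V_ov = V_GS − V_t = 2.57 − 1.5 = 1.07 V.
Since V_DS = 0.739 V < V_ov = 1.07 V, the device is in the triode region.
I_D = k_n [V_ov · V_DS − ½ V_DS²] = 0.258 × [1.07 × 0.739 − 0.5 × 0.739²] = 0.134 mA.

Triode; I_D = 0.134 mA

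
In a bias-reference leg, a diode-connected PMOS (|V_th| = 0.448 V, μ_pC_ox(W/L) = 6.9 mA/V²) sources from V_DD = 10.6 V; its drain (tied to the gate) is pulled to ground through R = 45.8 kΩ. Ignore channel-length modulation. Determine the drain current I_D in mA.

I_D = 0.216 mA

With gate tied to drain, V_SG = V_SD ≥ V_SG − |V_th|, so the device is in saturation.
KCL at the drain: ½ k_p (V_SG − |V_th|)² = (V_DD − V_SG)/R.
Let x = V_SG − 0.448. Then 158 x² + x − 10.15 = 0, giving x = 0.25 V (positive root), so V_SG = 0.698 V.
I_D = (V_DD − V_SG)/R = (10.6 − 0.698) / 45.8 = 0.216 mA.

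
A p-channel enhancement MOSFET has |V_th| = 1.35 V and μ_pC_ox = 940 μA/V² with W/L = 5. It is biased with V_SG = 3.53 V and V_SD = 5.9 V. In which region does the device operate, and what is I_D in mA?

Saturation; I_D = 11.2 mA

k_p = μ_pC_ox · (W/L) = 4.7 mA/V².
V_ov = V_SG − |V_th| = 3.53 − 1.35 = 2.18 V.
Since V_SD = 5.9 V ≥ V_ov = 2.18 V, the device is in saturation.
I_D = ½ k_p V_ov² = 0.5 × 4.7 × 2.18² = 11.2 mA.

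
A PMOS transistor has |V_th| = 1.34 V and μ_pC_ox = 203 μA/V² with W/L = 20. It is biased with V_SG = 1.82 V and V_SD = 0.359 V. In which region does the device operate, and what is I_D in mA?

k_p = μ_pC_ox · (W/L) = 4.06 mA/V².
V_ov = V_SG − |V_th| = 1.82 − 1.34 = 0.48 V.
Since V_SD = 0.359 V < V_ov = 0.48 V, the device is in the triode region.
I_D = k_p [V_ov · V_SD − ½ V_SD²] = 4.06 × [0.48 × 0.359 − 0.5 × 0.359²] = 0.438 mA.

Triode; I_D = 0.438 mA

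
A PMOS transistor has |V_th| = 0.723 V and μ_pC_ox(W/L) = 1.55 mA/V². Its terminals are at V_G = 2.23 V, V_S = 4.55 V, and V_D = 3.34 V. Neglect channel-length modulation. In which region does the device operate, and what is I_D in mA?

V_SG = V_S − V_G = 4.55 − 2.23 = 2.32 V; V_SD = V_S − V_D = 4.55 − 3.34 = 1.21 V.
V_ov = V_SG − |V_th| = 2.32 − 0.723 = 1.6 V.
Since V_SD = 1.21 V < V_ov = 1.6 V, the device is in the triode region.
I_D = k_p [V_ov · V_SD − ½ V_SD²] = 1.55 × [1.6 × 1.21 − 0.5 × 1.21²] = 1.86 mA.

Triode; I_D = 1.86 mA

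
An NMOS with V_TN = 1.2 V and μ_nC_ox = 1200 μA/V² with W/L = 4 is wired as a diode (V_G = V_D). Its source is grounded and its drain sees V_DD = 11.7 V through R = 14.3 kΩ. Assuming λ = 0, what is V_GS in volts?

V_GS = 1.74 V

With gate tied to drain, V_GS = V_DS ≥ V_GS − V_TN, so the device is in saturation.
k_n = μ_nC_ox · (W/L) = 4.8 mA/V².
KCL at the drain: ½ k_n (V_GS − V_TN)² = (V_DD − V_GS)/R.
Let x = V_GS − 1.2. Then 34.3 x² + x − 10.5 = 0, giving x = 0.539 V (positive root), so V_GS = 1.74 V.
I_D = (V_DD − V_GS)/R = (11.7 − 1.74) / 14.3 = 0.697 mA.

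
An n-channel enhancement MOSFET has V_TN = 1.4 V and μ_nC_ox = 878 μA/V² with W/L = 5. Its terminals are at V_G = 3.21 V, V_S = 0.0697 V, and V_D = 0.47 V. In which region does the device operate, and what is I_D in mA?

V_GS = V_G − V_S = 3.21 − 0.0697 = 3.14 V; V_DS = V_D − V_S = 0.47 − 0.0697 = 0.4 V.
k_n = μ_nC_ox · (W/L) = 4.39 mA/V².
V_ov = V_GS − V_TN = 3.14 − 1.4 = 1.74 V.
Since V_DS = 0.4 V < V_ov = 1.74 V, the device is in the triode region.
I_D = k_n [V_ov · V_DS − ½ V_DS²] = 4.39 × [1.74 × 0.4 − 0.5 × 0.4²] = 2.71 mA.

Triode; I_D = 2.71 mA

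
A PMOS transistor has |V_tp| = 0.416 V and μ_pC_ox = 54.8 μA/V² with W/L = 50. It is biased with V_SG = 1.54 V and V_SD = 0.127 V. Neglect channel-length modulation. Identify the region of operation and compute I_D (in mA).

k_p = μ_pC_ox · (W/L) = 2.74 mA/V².
V_ov = V_SG − |V_tp| = 1.54 − 0.416 = 1.12 V.
Since V_SD = 0.127 V < V_ov = 1.12 V, the device is in the triode region.
I_D = k_p [V_ov · V_SD − ½ V_SD²] = 2.74 × [1.12 × 0.127 − 0.5 × 0.127²] = 0.369 mA.

Triode; I_D = 0.369 mA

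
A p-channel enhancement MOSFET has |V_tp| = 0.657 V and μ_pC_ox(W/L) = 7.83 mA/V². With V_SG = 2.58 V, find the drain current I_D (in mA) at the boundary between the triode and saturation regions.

I_D = 14.5 mA

At the boundary V_SD = V_ov = V_SG − |V_tp| = 2.58 − 0.657 = 1.92 V.
I_D = ½ k_p V_ov² = 0.5 × 7.83 × 1.92² = 14.5 mA.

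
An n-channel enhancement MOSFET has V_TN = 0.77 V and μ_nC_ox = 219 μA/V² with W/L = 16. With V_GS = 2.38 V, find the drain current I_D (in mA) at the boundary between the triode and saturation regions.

At the boundary V_DS = V_ov = V_GS − V_TN = 2.38 − 0.77 = 1.61 V.
k_n = μ_nC_ox · (W/L) = 3.504 mA/V².
I_D = ½ k_n V_ov² = 0.5 × 3.504 × 1.61² = 4.54 mA.

I_D = 4.54 mA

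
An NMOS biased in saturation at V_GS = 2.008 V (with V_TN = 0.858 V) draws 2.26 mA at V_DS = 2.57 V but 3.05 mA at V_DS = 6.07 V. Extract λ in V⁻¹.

λ = 0.134 V⁻¹

With V_GS fixed, I_D ∝ (1 + λ V_DS) in saturation, so I_D2/I_D1 = (1 + λ V_DS2)/(1 + λ V_DS1).
3.05/2.26 = 1.35 = (1 + 6.07 λ)/(1 + 2.57 λ).
Solving: λ (I_D1 V_DS2 − I_D2 V_DS1) = I_D2 − I_D1, so λ = (3.05 − 2.26) / (2.26 × 6.07 − 3.05 × 2.57) = 0.79 / 5.88 = 0.134 V⁻¹.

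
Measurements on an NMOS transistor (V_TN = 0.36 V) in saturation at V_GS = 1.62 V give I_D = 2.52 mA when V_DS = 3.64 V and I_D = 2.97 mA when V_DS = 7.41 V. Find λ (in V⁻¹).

λ = 0.0572 V⁻¹

With V_GS fixed, I_D ∝ (1 + λ V_DS) in saturation, so I_D2/I_D1 = (1 + λ V_DS2)/(1 + λ V_DS1).
2.97/2.52 = 1.179 = (1 + 7.41 λ)/(1 + 3.64 λ).
Solving: λ (I_D1 V_DS2 − I_D2 V_DS1) = I_D2 − I_D1, so λ = (2.97 − 2.52) / (2.52 × 7.41 − 2.97 × 3.64) = 0.45 / 7.86 = 0.0572 V⁻¹.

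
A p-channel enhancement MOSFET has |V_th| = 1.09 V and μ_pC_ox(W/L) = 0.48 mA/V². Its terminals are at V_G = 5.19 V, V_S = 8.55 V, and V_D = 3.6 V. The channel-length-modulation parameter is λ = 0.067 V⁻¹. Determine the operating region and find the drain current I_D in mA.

Saturation; I_D = 1.65 mA

V_SG = V_S − V_G = 8.55 − 5.19 = 3.36 V; V_SD = V_S − V_D = 8.55 − 3.6 = 4.95 V.
V_ov = V_SG − |V_th| = 3.36 − 1.09 = 2.27 V.
Since V_SD = 4.95 V ≥ V_ov = 2.27 V, the device is in saturation.
I_D = ½ k_p V_ov² (1 + λ V_SD) = 0.5 × 0.48 × 2.27² × (1 + 0.067 × 4.95) = 1.65 mA.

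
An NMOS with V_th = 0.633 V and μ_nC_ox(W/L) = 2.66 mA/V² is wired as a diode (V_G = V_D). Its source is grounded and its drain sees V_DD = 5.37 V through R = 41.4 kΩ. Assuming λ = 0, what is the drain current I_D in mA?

With gate tied to drain, V_GS = V_DS ≥ V_GS − V_th, so the device is in saturation.
KCL at the drain: ½ k_n (V_GS − V_th)² = (V_DD − V_GS)/R.
Let x = V_GS − 0.633. Then 55.1 x² + x − 4.737 = 0, giving x = 0.284 V (positive root), so V_GS = 0.917 V.
I_D = (V_DD − V_GS)/R = (5.37 − 0.917) / 41.4 = 0.108 mA.

I_D = 0.108 mA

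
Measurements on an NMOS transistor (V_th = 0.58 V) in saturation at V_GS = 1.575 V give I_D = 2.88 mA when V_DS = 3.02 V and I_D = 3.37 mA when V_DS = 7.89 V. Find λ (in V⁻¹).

With V_GS fixed, I_D ∝ (1 + λ V_DS) in saturation, so I_D2/I_D1 = (1 + λ V_DS2)/(1 + λ V_DS1).
3.37/2.88 = 1.17 = (1 + 7.89 λ)/(1 + 3.02 λ).
Solving: λ (I_D1 V_DS2 − I_D2 V_DS1) = I_D2 − I_D1, so λ = (3.37 − 2.88) / (2.88 × 7.89 − 3.37 × 3.02) = 0.49 / 12.5 = 0.0391 V⁻¹.

λ = 0.0391 V⁻¹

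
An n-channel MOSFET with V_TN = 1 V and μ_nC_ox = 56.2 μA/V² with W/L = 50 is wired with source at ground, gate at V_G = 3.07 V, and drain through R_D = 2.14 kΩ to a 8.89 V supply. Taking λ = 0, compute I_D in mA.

V_GS = V_G = 3.07 V, so V_ov = 3.07 − 1 = 2.07 V.
k_n = μ_nC_ox · (W/L) = 2.81 mA/V².
Assume saturation: I_D = ½ k_n V_ov² = 0.5 × 2.81 × 2.07² = 6.02 mA, giving V_DS = V_DD − I_D R_D = 8.89 − 6.02 × 2.14 = -3.99 V.
But -3.99 V < V_ov = 2.07 V, so the device is actually in triode.
In triode I_D = k_n[V_ov V_DS − ½ V_DS²] and I_D = (V_DD − V_DS)/R_D. Equating: 3.01 V_DS² − 13.45 V_DS + 8.89 = 0, giving V_DS = 0.807 V (the root below V_ov).
I_D = (8.89 − 0.807) / 2.14 = 3.78 mA.

I_D = 3.78 mA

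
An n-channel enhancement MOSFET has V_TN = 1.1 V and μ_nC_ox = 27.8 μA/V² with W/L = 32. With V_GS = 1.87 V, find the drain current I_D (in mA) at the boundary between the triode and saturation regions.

I_D = 0.264 mA

At the boundary V_DS = V_ov = V_GS − V_TN = 1.87 − 1.1 = 0.77 V.
k_n = μ_nC_ox · (W/L) = 0.8896 mA/V².
I_D = ½ k_n V_ov² = 0.5 × 0.8896 × 0.77² = 0.264 mA.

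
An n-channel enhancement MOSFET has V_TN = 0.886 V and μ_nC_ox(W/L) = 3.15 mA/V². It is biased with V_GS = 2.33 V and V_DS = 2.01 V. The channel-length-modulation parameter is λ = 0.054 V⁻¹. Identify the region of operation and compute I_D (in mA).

Saturation; I_D = 3.64 mA

V_ov = V_GS − V_TN = 2.33 − 0.886 = 1.44 V.
Since V_DS = 2.01 V ≥ V_ov = 1.44 V, the device is in saturation.
I_D = ½ k_n V_ov² (1 + λ V_DS) = 0.5 × 3.15 × 1.44² × (1 + 0.054 × 2.01) = 3.64 mA.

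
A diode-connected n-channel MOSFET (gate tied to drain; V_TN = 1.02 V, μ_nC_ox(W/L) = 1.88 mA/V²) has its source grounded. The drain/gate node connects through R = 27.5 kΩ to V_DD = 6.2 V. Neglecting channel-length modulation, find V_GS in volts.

With gate tied to drain, V_GS = V_DS ≥ V_GS − V_TN, so the device is in saturation.
KCL at the drain: ½ k_n (V_GS − V_TN)² = (V_DD − V_GS)/R.
Let x = V_GS − 1.02. Then 25.8 x² + x − 5.18 = 0, giving x = 0.429 V (positive root), so V_GS = 1.45 V.
I_D = (V_DD − V_GS)/R = (6.2 − 1.45) / 27.5 = 0.173 mA.

V_GS = 1.45 V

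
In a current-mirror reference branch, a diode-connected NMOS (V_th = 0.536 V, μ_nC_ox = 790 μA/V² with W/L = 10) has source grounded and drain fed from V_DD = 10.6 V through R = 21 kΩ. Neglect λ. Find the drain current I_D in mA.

With gate tied to drain, V_GS = V_DS ≥ V_GS − V_th, so the device is in saturation.
k_n = μ_nC_ox · (W/L) = 7.9 mA/V².
KCL at the drain: ½ k_n (V_GS − V_th)² = (V_DD − V_GS)/R.
Let x = V_GS − 0.536. Then 83 x² + x − 10.06 = 0, giving x = 0.342 V (positive root), so V_GS = 0.878 V.
I_D = (V_DD − V_GS)/R = (10.6 − 0.878) / 21 = 0.463 mA.

I_D = 0.463 mA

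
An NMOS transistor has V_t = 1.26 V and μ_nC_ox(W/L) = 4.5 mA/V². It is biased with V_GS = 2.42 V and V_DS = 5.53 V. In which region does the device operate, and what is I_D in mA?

Saturation; I_D = 3.03 mA

V_ov = V_GS − V_t = 2.42 − 1.26 = 1.16 V.
Since V_DS = 5.53 V ≥ V_ov = 1.16 V, the device is in saturation.
I_D = ½ k_n V_ov² = 0.5 × 4.5 × 1.16² = 3.03 mA.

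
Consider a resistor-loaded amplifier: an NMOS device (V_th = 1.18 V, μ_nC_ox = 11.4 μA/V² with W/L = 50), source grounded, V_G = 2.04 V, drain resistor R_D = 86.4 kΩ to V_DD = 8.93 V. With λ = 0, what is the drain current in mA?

V_GS = V_G = 2.04 V, so V_ov = 2.04 − 1.18 = 0.86 V.
k_n = μ_nC_ox · (W/L) = 0.57 mA/V².
Assume saturation: I_D = ½ k_n V_ov² = 0.5 × 0.57 × 0.86² = 0.211 mA, giving V_DS = V_DD − I_D R_D = 8.93 − 0.211 × 86.4 = -9.28 V.
But -9.28 V < V_ov = 0.86 V, so the device is actually in triode.
In triode I_D = k_n[V_ov V_DS − ½ V_DS²] and I_D = (V_DD − V_DS)/R_D. Equating: 24.6 V_DS² − 43.35 V_DS + 8.93 = 0, giving V_DS = 0.238 V (the root below V_ov).
I_D = (8.93 − 0.238) / 86.4 = 0.101 mA.

I_D = 0.101 mA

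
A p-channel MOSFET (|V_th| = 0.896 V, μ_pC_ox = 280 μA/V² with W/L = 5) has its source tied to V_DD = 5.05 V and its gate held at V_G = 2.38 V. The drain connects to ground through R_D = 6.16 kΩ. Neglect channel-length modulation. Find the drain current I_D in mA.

V_SG = V_DD − V_G = 5.05 − 2.38 = 2.67 V, so V_ov = 2.67 − 0.896 = 1.77 V.
k_p = μ_pC_ox · (W/L) = 1.4 mA/V².
Assume saturation: I_D = ½ k_p V_ov² = 0.5 × 1.4 × 1.77² = 2.2 mA, giving V_SD = V_DD − I_D R_D = 5.05 − 2.2 × 6.16 = -8.52 V.
But -8.52 V < V_ov = 1.77 V, so the device is actually in triode.
In triode I_D = k_p[V_ov V_SD − ½ V_SD²] and I_D = (V_DD − V_SD)/R_D. Equating: 4.31 V_SD² − 16.3 V_SD + 5.05 = 0, giving V_SD = 0.341 V (the root below V_ov).
I_D = (5.05 − 0.341) / 6.16 = 0.765 mA.

I_D = 0.765 mA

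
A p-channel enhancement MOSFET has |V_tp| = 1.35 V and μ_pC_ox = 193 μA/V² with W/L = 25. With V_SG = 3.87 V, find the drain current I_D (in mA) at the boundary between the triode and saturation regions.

At the boundary V_SD = V_ov = V_SG − |V_tp| = 3.87 − 1.35 = 2.52 V.
k_p = μ_pC_ox · (W/L) = 4.825 mA/V².
I_D = ½ k_p V_ov² = 0.5 × 4.825 × 2.52² = 15.3 mA.

I_D = 15.3 mA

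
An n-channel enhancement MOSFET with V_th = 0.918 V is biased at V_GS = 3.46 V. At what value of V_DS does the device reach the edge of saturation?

V_DS,sat = 2.54 V

The boundary between triode and saturation is V_DS = V_GS − V_th = V_ov.
V_ov = 3.46 − 0.918 = 2.54 V.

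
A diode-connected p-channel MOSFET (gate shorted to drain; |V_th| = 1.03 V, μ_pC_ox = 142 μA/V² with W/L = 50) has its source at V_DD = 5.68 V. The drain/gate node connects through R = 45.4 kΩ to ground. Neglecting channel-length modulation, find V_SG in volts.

With gate tied to drain, V_SG = V_SD ≥ V_SG − |V_th|, so the device is in saturation.
k_p = μ_pC_ox · (W/L) = 7.1 mA/V².
KCL at the drain: ½ k_p (V_SG − |V_th|)² = (V_DD − V_SG)/R.
Let x = V_SG − 1.03. Then 161 x² + x − 4.65 = 0, giving x = 0.167 V (positive root), so V_SG = 1.2 V.
I_D = (V_DD − V_SG)/R = (5.68 − 1.2) / 45.4 = 0.0987 mA.

V_SG = 1.20 V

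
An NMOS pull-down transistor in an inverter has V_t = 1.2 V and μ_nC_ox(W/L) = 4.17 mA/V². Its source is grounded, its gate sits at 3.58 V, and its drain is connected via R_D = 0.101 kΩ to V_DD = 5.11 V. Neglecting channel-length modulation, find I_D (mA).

V_GS = V_G = 3.58 V, so V_ov = 3.58 − 1.2 = 2.38 V.
Assume saturation: I_D = ½ k_n V_ov² = 0.5 × 4.17 × 2.38² = 11.8 mA, giving V_DS = V_DD − I_D R_D = 5.11 − 11.8 × 0.101 = 3.92 V.
V_DS = 3.92 V ≥ V_ov = 2.38 V, confirming saturation.

I_D = 11.8 mA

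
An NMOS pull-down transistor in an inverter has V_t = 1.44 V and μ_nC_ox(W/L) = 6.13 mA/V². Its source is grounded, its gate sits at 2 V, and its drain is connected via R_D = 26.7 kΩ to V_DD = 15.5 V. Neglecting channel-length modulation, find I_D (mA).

I_D = 0.573 mA

V_GS = V_G = 2 V, so V_ov = 2 − 1.44 = 0.56 V.
Assume saturation: I_D = ½ k_n V_ov² = 0.5 × 6.13 × 0.56² = 0.961 mA, giving V_DS = V_DD − I_D R_D = 15.5 − 0.961 × 26.7 = -10.2 V.
But -10.2 V < V_ov = 0.56 V, so the device is actually in triode.
In triode I_D = k_n[V_ov V_DS − ½ V_DS²] and I_D = (V_DD − V_DS)/R_D. Equating: 81.8 V_DS² − 92.66 V_DS + 15.5 = 0, giving V_DS = 0.204 V (the root below V_ov).
I_D = (15.5 − 0.204) / 26.7 = 0.573 mA.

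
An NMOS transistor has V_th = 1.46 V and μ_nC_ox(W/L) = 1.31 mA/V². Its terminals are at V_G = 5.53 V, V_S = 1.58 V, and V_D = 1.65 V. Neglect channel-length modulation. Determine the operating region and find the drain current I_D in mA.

Triode; I_D = 0.225 mA

V_GS = V_G − V_S = 5.53 − 1.58 = 3.95 V; V_DS = V_D − V_S = 1.65 − 1.58 = 0.07 V.
V_ov = V_GS − V_th = 3.95 − 1.46 = 2.49 V.
Since V_DS = 0.07 V < V_ov = 2.49 V, the device is in the triode region.
I_D = k_n [V_ov · V_DS − ½ V_DS²] = 1.31 × [2.49 × 0.07 − 0.5 × 0.07²] = 0.225 mA.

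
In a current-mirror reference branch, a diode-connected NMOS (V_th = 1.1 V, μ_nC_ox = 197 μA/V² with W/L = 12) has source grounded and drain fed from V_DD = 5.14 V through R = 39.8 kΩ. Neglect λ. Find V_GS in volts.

With gate tied to drain, V_GS = V_DS ≥ V_GS − V_th, so the device is in saturation.
k_n = μ_nC_ox · (W/L) = 2.364 mA/V².
KCL at the drain: ½ k_n (V_GS − V_th)² = (V_DD − V_GS)/R.
Let x = V_GS − 1.1. Then 47 x² + x − 4.04 = 0, giving x = 0.283 V (positive root), so V_GS = 1.38 V.
I_D = (V_DD − V_GS)/R = (5.14 − 1.38) / 39.8 = 0.0944 mA.

V_GS = 1.38 V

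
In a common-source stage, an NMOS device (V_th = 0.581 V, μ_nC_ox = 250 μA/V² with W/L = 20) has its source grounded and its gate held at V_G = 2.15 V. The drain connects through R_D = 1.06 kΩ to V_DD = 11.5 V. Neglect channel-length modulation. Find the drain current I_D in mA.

I_D = 6.15 mA

V_GS = V_G = 2.15 V, so V_ov = 2.15 − 0.581 = 1.57 V.
k_n = μ_nC_ox · (W/L) = 5 mA/V².
Assume saturation: I_D = ½ k_n V_ov² = 0.5 × 5 × 1.57² = 6.15 mA, giving V_DS = V_DD − I_D R_D = 11.5 − 6.15 × 1.06 = 4.98 V.
V_DS = 4.98 V ≥ V_ov = 1.57 V, confirming saturation.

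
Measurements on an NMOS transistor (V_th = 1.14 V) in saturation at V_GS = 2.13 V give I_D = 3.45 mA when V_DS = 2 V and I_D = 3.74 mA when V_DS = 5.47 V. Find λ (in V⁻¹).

With V_GS fixed, I_D ∝ (1 + λ V_DS) in saturation, so I_D2/I_D1 = (1 + λ V_DS2)/(1 + λ V_DS1).
3.74/3.45 = 1.084 = (1 + 5.47 λ)/(1 + 2 λ).
Solving: λ (I_D1 V_DS2 − I_D2 V_DS1) = I_D2 − I_D1, so λ = (3.74 − 3.45) / (3.45 × 5.47 − 3.74 × 2) = 0.29 / 11.4 = 0.0255 V⁻¹.

λ = 0.0255 V⁻¹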